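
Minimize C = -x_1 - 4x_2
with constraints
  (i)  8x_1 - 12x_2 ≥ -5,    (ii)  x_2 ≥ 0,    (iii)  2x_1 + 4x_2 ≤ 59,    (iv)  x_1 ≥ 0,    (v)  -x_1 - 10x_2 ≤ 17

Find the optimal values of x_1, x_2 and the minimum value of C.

x_1 = 86/7, x_2 = 241/28, minimum C = -327/7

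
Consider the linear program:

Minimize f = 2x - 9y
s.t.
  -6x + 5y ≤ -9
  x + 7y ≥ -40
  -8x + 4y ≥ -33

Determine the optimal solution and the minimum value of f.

x = 129/16, y = 63/8, minimum f = -219/4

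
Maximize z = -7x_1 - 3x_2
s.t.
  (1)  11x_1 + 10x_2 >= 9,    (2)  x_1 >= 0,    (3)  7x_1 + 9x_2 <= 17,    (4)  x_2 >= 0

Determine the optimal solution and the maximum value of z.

x_1 = 0, x_2 = 9/10, maximum z = -27/10

Vertices and z = -7x_1 - 3x_2:
  (0, 9/10) → z = -27/10
  (9/11, 0) → z = -63/11
  (0, 17/9) → z = -17/3
  (17/7, 0) → z = -17

The binding constraints are 11x_1 + 10x_2 = 9 and x_1 = 0.
Solving simultaneously gives x_1 = 0, x_2 = 9/10.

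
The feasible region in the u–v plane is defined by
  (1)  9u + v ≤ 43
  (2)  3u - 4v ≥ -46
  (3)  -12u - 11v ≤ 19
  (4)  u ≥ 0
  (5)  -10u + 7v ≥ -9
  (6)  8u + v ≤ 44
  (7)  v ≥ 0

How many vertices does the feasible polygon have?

Intersecting each pair of boundary lines and keeping only the points that satisfy every inequality leaves:
  (42/13, 181/13)
  (310/73, 349/73)
  (0, 23/2)
  (0, 0)
  (9/10, 0)

5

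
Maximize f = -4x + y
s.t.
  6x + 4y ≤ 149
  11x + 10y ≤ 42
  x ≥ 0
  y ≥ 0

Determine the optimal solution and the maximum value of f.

x = 0, y = 21/5, maximum f = 21/5

Corner points and f = -4x + y:
  (0, 21/5) → f = 21/5
  (42/11, 0) → f = -168/11
  (0, 0) → f = 0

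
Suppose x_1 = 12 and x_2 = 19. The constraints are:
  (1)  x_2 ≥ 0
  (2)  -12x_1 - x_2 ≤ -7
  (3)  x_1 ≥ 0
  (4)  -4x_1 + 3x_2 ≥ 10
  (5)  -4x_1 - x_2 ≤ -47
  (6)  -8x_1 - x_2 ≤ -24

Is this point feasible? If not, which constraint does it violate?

Constraint (4): -4x_1 + 3x_2 = 9, which is not ≥ 10. All other constraints are satisfied.

not feasible — violates (4)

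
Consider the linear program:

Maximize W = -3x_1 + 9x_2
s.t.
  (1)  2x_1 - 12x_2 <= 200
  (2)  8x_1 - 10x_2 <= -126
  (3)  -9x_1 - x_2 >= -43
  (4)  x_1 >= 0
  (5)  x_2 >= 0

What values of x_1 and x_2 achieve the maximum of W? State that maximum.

x_1 = 0, x_2 = 43, maximum W = 387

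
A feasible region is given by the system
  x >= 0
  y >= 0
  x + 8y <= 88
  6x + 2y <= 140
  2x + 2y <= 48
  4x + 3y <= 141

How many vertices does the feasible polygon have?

5

Of the 15 pairwise boundary intersections, those satisfying every inequality are:
  (0, 0)
  (0, 11)
  (70/3, 0)
  (104/7, 64/7)
  (23, 1)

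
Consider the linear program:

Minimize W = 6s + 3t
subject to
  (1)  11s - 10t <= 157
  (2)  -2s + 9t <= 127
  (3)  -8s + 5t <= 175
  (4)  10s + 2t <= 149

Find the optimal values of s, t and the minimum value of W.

s = -507/5, t = -3181/25, minimum W = -24753/25

Extreme points and W = 6s + 3t:
  (-507/5, -3181/25) → W = -24753/25
  (902/61, 69/122) → W = 11031/122
  (-470/31, 333/31) → W = -1821/31
  (1087/94, 784/47) → W = 5613/47

The optimum lies where 11s - 10t = 157 and -8s + 5t = 175.
Solving simultaneously gives s = -507/5, t = -3181/25.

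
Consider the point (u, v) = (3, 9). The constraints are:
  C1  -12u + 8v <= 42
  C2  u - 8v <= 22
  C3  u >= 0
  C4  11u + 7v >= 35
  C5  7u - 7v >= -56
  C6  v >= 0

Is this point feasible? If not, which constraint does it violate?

C1: 36 ≤ 42 ✓
C2: -69 ≤ 22 ✓
C3: 3 ≥ 0 ✓
C4: 96 ≥ 35 ✓
C5: -42 ≥ -56 ✓
C6: 9 ≥ 0 ✓

feasible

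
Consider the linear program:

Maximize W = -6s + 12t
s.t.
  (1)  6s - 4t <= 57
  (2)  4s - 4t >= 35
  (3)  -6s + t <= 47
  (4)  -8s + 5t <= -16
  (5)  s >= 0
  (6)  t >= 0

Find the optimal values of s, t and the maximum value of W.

s = 11, t = 9/4, maximum W = -39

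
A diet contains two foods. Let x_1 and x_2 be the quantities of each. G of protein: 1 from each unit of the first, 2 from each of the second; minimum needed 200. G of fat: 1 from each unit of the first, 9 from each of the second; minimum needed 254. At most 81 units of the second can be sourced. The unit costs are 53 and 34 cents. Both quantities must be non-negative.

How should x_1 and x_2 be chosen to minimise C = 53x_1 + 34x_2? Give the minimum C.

x_1 = 38, x_2 = 81, minimum C = 4768

Vertices and C = 53x_1 + 34x_2:
  (254, 0) → C = 13462
  (1292/7, 54/7) → C = 70312/7
  (38, 81) → C = 4768
The feasible region is unbounded (it extends along (1, 0)), but C strictly increases along every unbounded feasible direction, so there is no improving ray and the minimum is attained at a vertex.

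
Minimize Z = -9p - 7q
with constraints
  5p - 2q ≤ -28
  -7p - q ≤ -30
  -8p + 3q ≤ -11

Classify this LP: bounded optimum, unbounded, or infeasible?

From the feasible point (106, 279), moving in the direction (3, 8) keeps every constraint satisfied while Z decreases without bound.

unbounded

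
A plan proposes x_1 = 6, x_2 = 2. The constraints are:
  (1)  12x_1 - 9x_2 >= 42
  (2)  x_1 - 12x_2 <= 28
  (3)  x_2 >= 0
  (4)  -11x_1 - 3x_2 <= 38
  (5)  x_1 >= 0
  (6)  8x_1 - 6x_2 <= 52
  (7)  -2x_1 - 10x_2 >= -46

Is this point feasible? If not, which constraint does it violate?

(1): 54 ≥ 42 ✓
(2): -18 ≤ 28 ✓
(3): 2 ≥ 0 ✓
(4): -72 ≤ 38 ✓
(5): 6 ≥ 0 ✓
(6): 36 ≤ 52 ✓
(7): -32 ≥ -46 ✓

feasible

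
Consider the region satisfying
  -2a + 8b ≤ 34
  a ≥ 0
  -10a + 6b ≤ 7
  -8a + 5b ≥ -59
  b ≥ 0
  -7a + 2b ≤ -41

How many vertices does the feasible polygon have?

4

Of the 15 pairwise boundary intersections, those satisfying every inequality are:
  (107/9, 65/9)
  (99/13, 80/13)
  (59/8, 0)
  (41/7, 0)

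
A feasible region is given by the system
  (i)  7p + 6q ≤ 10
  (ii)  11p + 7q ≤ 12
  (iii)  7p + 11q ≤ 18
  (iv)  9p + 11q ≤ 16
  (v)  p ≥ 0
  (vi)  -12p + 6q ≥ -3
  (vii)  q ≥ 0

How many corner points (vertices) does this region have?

Of the 21 pairwise boundary intersections, those satisfying every inequality are:
  (10/29, 34/29)
  (31/50, 37/50)
  (0, 16/11)
  (0, 0)
  (1/4, 0)

5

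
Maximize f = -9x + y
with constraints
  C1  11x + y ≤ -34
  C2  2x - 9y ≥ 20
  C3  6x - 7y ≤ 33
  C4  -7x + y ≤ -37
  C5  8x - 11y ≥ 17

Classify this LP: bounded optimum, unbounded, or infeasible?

The boundaries 11x + y = -34 and 6x - 7y = 33 meet at (-205/83, -567/83), but that point violates -7x + y ≤ -37. Every candidate vertex is excluded by some other constraint, so the feasible region is empty.

infeasible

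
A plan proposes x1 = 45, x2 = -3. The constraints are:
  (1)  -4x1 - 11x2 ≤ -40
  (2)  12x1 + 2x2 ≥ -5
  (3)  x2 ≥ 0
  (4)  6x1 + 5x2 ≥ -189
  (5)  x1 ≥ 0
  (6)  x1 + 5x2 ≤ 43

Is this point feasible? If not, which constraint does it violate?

not feasible — violates (3)

Constraint (3): x2 = -3, which is not ≥ 0. All other constraints are satisfied.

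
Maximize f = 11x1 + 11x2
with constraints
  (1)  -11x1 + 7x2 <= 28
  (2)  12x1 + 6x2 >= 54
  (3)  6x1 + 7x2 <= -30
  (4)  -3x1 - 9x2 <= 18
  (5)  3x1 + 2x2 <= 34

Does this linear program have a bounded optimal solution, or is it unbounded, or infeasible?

infeasible

The boundaries -11x1 + 7x2 = 28 and 12x1 + 6x2 = 54 meet at (7/5, 31/5), but that point violates 6x1 + 7x2 ≤ -30. Every candidate vertex is excluded by some other constraint, so the feasible region is empty.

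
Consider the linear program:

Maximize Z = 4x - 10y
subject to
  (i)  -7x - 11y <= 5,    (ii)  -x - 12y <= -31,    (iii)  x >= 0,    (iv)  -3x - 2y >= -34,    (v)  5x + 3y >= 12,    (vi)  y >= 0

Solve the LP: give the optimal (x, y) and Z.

Feasible corners and Z = 4x - 10y:
  (173/17, 59/34) → Z = 397/17
  (17/19, 143/57) → Z = -1226/57
  (0, 17) → Z = -170
  (0, 4) → Z = -40

x = 173/17, y = 59/34, maximum Z = 397/17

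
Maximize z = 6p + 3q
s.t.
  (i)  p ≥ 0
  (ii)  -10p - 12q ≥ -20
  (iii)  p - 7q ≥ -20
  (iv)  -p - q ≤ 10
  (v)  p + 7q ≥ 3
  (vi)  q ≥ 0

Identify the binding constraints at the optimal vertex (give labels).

Vertices and z = 6p + 3q:
  (0, 5/3) → z = 5
  (0, 3/7) → z = 9/7
  (52/29, 5/29) → z = 327/29

The maximum is at (52/29, 5/29). Substituting into each constraint, equality holds for (ii) and (v); the remaining constraints have slack.

(ii) and (v)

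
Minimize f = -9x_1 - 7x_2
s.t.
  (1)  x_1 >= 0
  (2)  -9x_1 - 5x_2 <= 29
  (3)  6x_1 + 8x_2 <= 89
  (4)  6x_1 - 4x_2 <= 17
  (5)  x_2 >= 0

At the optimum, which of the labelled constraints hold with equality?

Vertices and f = -9x_1 - 7x_2:
  (0, 89/8) → f = -623/8
  (0, 0) → f = 0
  (41/6, 6) → f = -207/2
  (17/6, 0) → f = -51/2

The minimum is at (41/6, 6). Substituting into each constraint, equality holds for (3) and (4); the remaining constraints have slack.

(3) and (4)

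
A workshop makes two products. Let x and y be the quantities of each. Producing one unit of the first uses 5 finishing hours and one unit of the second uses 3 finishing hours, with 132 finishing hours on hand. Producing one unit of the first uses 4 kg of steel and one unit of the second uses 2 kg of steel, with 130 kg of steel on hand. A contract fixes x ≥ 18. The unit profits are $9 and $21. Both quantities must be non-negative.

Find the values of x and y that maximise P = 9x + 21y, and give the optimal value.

The binding constraints are 5x + 3y = 132 and x = 18.
Solving simultaneously gives x = 18, y = 14.

x = 18, y = 14, maximum P = 456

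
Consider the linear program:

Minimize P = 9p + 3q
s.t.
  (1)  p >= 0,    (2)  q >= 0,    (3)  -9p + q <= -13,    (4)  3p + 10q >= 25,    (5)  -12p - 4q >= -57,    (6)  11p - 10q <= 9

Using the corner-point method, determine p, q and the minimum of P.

p = 5/3, q = 2, minimum P = 21

Vertices and P = 9p + 3q:
  (5/3, 2) → P = 21
  (109/48, 119/16) → P = 171/4
  (17/7, 62/35) → P = 951/35
  (303/82, 519/164) → P = 171/4

The optimum lies where -9p + q = -13 and 3p + 10q = 25.
Solving simultaneously gives p = 5/3, q = 2.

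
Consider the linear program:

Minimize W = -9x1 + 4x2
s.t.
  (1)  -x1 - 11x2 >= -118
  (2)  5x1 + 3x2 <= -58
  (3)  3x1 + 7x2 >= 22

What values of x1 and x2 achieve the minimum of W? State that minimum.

x1 = -236/13, x2 = 142/13, minimum W = 2692/13

Feasible corners and W = -9x1 + 4x2:
  (-248/13, 162/13) → W = 2880/13
  (-292/13, 166/13) → W = 3292/13
  (-236/13, 142/13) → W = 2692/13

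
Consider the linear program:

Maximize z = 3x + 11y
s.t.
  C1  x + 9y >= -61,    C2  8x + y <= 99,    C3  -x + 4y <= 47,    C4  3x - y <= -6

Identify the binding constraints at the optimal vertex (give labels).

C3 and C4

Extreme points and z = 3x + 11y:
  (-667/13, -14/13) → z = -2155/13
  (-115/28, -177/28) → z = -573/7
  (23/11, 135/11) → z = 1554/11

The maximum is at (23/11, 135/11). Substituting into each constraint, equality holds for C3 and C4; the remaining constraints have slack.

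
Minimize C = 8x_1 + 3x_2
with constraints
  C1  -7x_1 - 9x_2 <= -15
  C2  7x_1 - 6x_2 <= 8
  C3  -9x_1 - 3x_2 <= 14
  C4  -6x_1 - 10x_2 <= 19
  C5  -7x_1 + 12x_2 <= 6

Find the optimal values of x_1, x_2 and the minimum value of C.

Extreme points and C = 8x_1 + 3x_2:
  (54/35, 7/15) → C = 481/35
  (6/7, 1) → C = 69/7
  (22/7, 7/3) → C = 225/7

The binding constraints are -7x_1 - 9x_2 = -15 and -7x_1 + 12x_2 = 6.
Solving simultaneously gives x_1 = 6/7, x_2 = 1.

x_1 = 6/7, x_2 = 1, minimum C = 69/7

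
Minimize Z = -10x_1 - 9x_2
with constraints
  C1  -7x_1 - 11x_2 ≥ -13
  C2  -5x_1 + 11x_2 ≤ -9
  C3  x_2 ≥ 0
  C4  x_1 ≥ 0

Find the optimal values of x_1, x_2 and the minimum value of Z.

x_1 = 13/7, x_2 = 0, minimum Z = -130/7

Vertices and Z = -10x_1 - 9x_2:
  (11/6, 1/66) → Z = -1219/66
  (13/7, 0) → Z = -130/7
  (9/5, 0) → Z = -18

The binding constraints are -7x_1 - 11x_2 = -13 and x_2 = 0.
Solving simultaneously gives x_1 = 13/7, x_2 = 0.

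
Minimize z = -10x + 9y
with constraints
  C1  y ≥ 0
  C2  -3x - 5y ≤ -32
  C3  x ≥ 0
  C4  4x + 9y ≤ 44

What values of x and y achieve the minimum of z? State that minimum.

x = 11, y = 0, minimum z = -110

Vertices and z = -10x + 9y:
  (32/3, 0) → z = -320/3
  (11, 0) → z = -110
  (68/7, 4/7) → z = -92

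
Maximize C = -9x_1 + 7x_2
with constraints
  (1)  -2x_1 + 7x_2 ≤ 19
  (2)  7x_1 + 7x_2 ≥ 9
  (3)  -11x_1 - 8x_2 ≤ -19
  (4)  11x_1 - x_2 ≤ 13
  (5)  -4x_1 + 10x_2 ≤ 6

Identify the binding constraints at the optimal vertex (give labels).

Corner points and C = -9x_1 + 7x_2:
  (41/33, 2/3) → C = -215/33
  (1, 1) → C = -2
  (68/53, 59/53) → C = -199/53

The maximum is at (1, 1). Substituting into each constraint, equality holds for (3) and (5); the remaining constraints have slack.

(3) and (5)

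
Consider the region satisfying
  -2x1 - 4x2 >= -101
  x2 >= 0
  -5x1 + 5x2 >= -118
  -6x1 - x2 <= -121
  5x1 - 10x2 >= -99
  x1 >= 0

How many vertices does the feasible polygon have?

4

Intersecting each pair of boundary lines and keeping only the points that satisfy every inequality leaves:
  (977/30, 269/30)
  (383/22, 182/11)
  (118/5, 0)
  (121/6, 0)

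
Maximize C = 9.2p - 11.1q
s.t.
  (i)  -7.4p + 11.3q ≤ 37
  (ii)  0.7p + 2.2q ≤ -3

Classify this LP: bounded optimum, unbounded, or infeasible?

unbounded

From the feasible point (-11530/2419, 370/2419), moving in the direction (2.2, -0.7) keeps every constraint satisfied while C increases without bound.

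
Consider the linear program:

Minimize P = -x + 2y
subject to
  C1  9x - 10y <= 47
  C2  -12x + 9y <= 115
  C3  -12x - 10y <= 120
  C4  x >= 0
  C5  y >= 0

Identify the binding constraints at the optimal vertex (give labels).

Feasible corners and P = -x + 2y:
  (47/9, 0) → P = -47/9
  (0, 115/9) → P = 230/9
  (0, 0) → P = 0
The feasible region is unbounded (it extends along (3, 4), (10, 9)), but P strictly increases along every unbounded feasible direction, so there is no improving ray and the minimum is attained at a vertex.

The minimum is at (47/9, 0). Substituting into each constraint, equality holds for C1 and C5; the remaining constraints have slack.

C1 and C5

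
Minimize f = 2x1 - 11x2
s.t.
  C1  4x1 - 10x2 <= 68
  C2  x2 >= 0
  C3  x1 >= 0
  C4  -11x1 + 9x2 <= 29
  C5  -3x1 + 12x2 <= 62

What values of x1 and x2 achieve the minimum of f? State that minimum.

Vertices and f = 2x1 - 11x2:
  (17, 0) → f = 34
  (718/9, 226/9) → f = -350/3
  (0, 0) → f = 0
  (0, 29/9) → f = -319/9
  (2, 17/3) → f = -175/3

x1 = 718/9, x2 = 226/9, minimum f = -350/3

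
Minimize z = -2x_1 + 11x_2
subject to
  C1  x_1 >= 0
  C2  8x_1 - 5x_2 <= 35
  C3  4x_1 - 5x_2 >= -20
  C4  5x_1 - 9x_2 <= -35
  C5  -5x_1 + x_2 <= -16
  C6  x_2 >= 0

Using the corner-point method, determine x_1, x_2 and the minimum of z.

Feasible corners and z = -2x_1 + 11x_2:
  (55/4, 15) → z = 275/2
  (490/47, 455/47) → z = 4025/47
  (100/21, 164/21) → z = 1604/21
  (179/40, 51/8) → z = 2447/40

x_1 = 179/40, x_2 = 51/8, minimum z = 2447/40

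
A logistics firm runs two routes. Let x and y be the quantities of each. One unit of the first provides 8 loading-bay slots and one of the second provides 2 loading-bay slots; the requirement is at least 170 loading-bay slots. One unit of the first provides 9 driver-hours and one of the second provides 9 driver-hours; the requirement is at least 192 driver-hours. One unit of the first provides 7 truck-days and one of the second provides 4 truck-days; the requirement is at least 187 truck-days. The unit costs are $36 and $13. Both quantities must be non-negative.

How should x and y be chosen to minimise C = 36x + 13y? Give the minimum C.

The feasible region is unbounded (it extends along (0, 1), (1, 0)), but C strictly increases along every unbounded feasible direction, so there is no improving ray and the minimum is attained at a vertex.

The optimum lies where 8x + 2y = 170 and 7x + 4y = 187.
Solving simultaneously gives x = 17, y = 17.

x = 17, y = 17, minimum C = 833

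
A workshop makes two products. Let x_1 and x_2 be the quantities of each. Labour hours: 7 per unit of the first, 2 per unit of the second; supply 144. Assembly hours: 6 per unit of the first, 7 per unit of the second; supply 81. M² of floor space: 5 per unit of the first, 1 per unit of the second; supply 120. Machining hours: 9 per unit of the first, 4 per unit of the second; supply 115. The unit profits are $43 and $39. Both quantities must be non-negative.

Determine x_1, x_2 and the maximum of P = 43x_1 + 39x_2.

x_1 = 37/3, x_2 = 1, maximum P = 1708/3

Feasible corners and P = 43x_1 + 39x_2:
  (0, 0) → P = 0
  (0, 81/7) → P = 3159/7
  (115/9, 0) → P = 4945/9
  (37/3, 1) → P = 1708/3

The binding constraints are 6x_1 + 7x_2 = 81 and 9x_1 + 4x_2 = 115.
Solving simultaneously gives x_1 = 37/3, x_2 = 1.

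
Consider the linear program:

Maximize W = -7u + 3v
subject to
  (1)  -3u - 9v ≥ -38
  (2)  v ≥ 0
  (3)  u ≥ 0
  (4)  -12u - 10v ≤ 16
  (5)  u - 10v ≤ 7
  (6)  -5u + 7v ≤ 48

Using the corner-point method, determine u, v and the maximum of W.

u = 0, v = 38/9, maximum W = 38/3

Vertices and W = -7u + 3v:
  (0, 38/9) → W = 38/3
  (443/39, 17/39) → W = -3050/39
  (0, 0) → W = 0
  (7, 0) → W = -49

The optimum lies where -3u - 9v = -38 and u = 0.
Solving simultaneously gives u = 0, v = 38/9.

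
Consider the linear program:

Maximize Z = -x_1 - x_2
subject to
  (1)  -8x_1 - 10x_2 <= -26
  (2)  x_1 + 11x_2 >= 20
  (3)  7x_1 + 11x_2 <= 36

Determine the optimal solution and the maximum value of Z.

Vertices and Z = -x_1 - x_2:
  (43/39, 67/39) → Z = -110/39
  (-37/9, 53/9) → Z = -16/9
  (8/3, 52/33) → Z = -140/33

x_1 = -37/9, x_2 = 53/9, maximum Z = -16/9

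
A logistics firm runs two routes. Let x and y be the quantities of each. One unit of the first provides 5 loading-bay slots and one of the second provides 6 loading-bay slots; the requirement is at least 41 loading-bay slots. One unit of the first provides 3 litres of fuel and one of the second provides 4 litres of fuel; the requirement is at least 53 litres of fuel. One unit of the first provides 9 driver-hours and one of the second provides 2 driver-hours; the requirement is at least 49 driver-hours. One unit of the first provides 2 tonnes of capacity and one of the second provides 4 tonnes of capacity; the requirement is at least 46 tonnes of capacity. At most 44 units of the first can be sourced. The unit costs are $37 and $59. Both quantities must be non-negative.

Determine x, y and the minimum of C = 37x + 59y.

x = 7, y = 8, minimum C = 731

Vertices and C = 37x + 59y:
  (0, 49/2) → C = 2891/2
  (23, 0) → C = 851
  (44, 0) → C = 1628
  (3, 11) → C = 760
  (7, 8) → C = 731
The feasible region is unbounded (it extends along (0, 1)), but C strictly increases along every unbounded feasible direction, so there is no improving ray and the minimum is attained at a vertex.

The binding constraints are 3x + 4y = 53 and 2x + 4y = 46.
Solving simultaneously gives x = 7, y = 8.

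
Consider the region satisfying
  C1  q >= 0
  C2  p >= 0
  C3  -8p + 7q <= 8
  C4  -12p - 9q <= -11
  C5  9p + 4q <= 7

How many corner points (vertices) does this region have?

3

Pairwise boundary intersections that survive every other constraint:
  (5/156, 46/39)
  (17/95, 128/95)
  (19/33, 5/11)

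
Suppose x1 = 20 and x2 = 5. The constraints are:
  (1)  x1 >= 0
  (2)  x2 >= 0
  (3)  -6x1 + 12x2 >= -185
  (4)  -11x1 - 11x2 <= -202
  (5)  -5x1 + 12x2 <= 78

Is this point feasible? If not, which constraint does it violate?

(1): 20 ≥ 0 ✓
(2): 5 ≥ 0 ✓
(3): -60 ≥ -185 ✓
(4): -275 ≤ -202 ✓
(5): -40 ≤ 78 ✓

feasible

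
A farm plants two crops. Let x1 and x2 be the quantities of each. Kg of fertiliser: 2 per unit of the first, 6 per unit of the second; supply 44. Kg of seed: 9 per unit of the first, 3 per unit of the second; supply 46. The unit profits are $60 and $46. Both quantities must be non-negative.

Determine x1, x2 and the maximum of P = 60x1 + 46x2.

x1 = 3, x2 = 19/3, maximum P = 1414/3

Extreme points and P = 60x1 + 46x2:
  (0, 0) → P = 0
  (0, 22/3) → P = 1012/3
  (46/9, 0) → P = 920/3
  (3, 19/3) → P = 1414/3

At the optimal vertex, 2x1 + 6x2 = 44 and 9x1 + 3x2 = 46.
Solving simultaneously gives x1 = 3, x2 = 19/3.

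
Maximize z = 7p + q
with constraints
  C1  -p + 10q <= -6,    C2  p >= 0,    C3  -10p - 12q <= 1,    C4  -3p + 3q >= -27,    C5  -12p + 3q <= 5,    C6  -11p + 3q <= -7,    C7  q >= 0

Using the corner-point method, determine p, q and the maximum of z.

p = 28/3, q = 1/3, maximum z = 197/3

Feasible corners and z = 7p + q:
  (28/3, 1/3) → z = 197/3
  (6, 0) → z = 42
  (9, 0) → z = 63

The optimum lies where -p + 10q = -6 and -3p + 3q = -27.
Solving simultaneously gives p = 28/3, q = 1/3.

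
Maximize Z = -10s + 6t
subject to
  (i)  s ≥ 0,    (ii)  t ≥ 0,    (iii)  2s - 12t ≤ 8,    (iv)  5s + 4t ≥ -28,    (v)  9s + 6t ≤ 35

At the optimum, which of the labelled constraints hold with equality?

(i) and (v)

Vertices and Z = -10s + 6t:
  (0, 0) → Z = 0
  (0, 35/6) → Z = 35
  (35/9, 0) → Z = -350/9

The maximum is at (0, 35/6). Substituting into each constraint, equality holds for (i) and (v); the remaining constraints have slack.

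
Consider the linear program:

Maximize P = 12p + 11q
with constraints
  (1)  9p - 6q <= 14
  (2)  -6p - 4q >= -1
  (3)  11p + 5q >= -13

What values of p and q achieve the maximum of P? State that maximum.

p = -57/14, q = 89/14, maximum P = 295/14

Extreme points and P = 12p + 11q:
  (31/36, -25/24) → P = -9/8
  (-8/111, -271/111) → P = -3077/111
  (-57/14, 89/14) → P = 295/14

The optimum lies where -6p - 4q = -1 and 11p + 5q = -13.
Solving simultaneously gives p = -57/14, q = 89/14.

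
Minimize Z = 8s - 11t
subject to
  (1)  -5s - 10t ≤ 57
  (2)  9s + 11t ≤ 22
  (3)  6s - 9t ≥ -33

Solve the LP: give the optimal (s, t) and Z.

s = -281/35, t = -59/35, minimum Z = -1599/35

Vertices and Z = 8s - 11t:
  (121/5, -89/5) → Z = 1947/5
  (-281/35, -59/35) → Z = -1599/35
  (-55/49, 143/49) → Z = -2013/49

The optimum lies where -5s - 10t = 57 and 6s - 9t = -33.
Solving simultaneously gives s = -281/35, t = -59/35.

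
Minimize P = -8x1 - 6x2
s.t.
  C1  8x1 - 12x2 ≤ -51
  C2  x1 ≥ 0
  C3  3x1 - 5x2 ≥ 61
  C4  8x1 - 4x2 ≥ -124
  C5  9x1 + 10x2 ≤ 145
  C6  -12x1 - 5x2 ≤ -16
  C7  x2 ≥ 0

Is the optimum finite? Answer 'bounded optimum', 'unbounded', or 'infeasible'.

The boundaries 8x1 - 12x2 = -51 and x1 = 0 meet at (0, 17/4), but that point violates 3x1 - 5x2 ≥ 61. Every candidate vertex is excluded by some other constraint, so the feasible region is empty.

infeasible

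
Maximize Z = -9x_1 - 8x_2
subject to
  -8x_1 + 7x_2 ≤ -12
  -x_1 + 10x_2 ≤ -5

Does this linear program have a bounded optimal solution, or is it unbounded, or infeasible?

unbounded

From the feasible point (85/73, -28/73), moving in the direction (-7, -8) keeps every constraint satisfied while Z increases without bound.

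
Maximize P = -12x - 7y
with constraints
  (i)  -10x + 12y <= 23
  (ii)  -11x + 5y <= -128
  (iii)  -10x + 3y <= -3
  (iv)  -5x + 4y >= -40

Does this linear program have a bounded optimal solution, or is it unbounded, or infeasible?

Corner points and P = -12x - 7y:
  (1651/82, 1533/82) → P = -30543/82
  (143/5, 103/4) → P = -10469/20
  (312/19, 200/19) → P = -5144/19
The feasible region has finitely many vertices and no improving ray; the maximum is -5144/19 at (312/19, 200/19).

bounded optimum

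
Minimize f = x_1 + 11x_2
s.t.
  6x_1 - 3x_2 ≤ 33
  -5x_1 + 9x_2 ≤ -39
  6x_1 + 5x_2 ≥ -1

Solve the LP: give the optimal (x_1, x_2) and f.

x_1 = 27/8, x_2 = -17/4, minimum f = -347/8

Feasible corners and f = x_1 + 11x_2:
  (60/13, -23/13) → f = -193/13
  (27/8, -17/4) → f = -347/8
  (186/79, -239/79) → f = -2443/79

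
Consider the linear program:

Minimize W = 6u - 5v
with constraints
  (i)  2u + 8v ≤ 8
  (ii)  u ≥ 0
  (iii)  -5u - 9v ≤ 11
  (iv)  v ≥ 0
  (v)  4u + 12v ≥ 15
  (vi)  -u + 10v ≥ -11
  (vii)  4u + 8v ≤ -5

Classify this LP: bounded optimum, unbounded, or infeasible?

infeasible

The boundaries 2u + 8v = 8 and v = 0 meet at (4, 0), but that point violates 4u + 8v ≤ -5. Every candidate vertex is excluded by some other constraint, so the feasible region is empty.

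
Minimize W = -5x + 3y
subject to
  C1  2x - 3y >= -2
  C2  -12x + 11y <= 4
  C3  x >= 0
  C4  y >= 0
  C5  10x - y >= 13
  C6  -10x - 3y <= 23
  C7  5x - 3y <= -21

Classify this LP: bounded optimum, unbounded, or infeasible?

infeasible

The boundaries 2x - 3y = -2 and 10x - y = 13 meet at (41/28, 23/14), but that point violates 5x - 3y ≤ -21. Every candidate vertex is excluded by some other constraint, so the feasible region is empty.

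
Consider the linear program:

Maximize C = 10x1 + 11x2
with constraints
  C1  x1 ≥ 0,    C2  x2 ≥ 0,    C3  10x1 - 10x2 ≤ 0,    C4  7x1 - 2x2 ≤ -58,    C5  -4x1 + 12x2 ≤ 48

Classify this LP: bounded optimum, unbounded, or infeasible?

The boundaries x1 = 0 and x2 = 0 meet at (0, 0), but that point violates 7x1 - 2x2 ≤ -58. Every candidate vertex is excluded by some other constraint, so the feasible region is empty.

infeasible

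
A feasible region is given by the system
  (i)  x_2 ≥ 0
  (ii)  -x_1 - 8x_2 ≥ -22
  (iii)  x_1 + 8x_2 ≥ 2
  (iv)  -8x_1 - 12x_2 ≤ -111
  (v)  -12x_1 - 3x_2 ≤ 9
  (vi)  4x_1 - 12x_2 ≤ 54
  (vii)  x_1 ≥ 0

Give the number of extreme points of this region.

The feasible vertices (each the meet of two boundaries and inside every other half-plane) are:
  (12, 5/4)
  (174/11, 17/22)
  (55/4, 1/12)

3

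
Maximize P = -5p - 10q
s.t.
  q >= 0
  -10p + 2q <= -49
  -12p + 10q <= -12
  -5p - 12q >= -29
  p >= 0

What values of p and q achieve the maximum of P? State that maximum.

Corner points and P = -5p - 10q:
  (49/10, 0) → P = -49/2
  (29/5, 0) → P = -29
  (323/65, 9/26) → P = -368/13

p = 49/10, q = 0, maximum P = -49/2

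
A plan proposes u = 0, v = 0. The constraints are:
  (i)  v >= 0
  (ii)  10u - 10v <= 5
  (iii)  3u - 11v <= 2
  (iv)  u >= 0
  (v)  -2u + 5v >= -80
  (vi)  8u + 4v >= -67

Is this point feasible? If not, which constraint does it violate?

(i): 0 ≥ 0 ✓
(ii): 0 ≤ 5 ✓
(iii): 0 ≤ 2 ✓
(iv): 0 ≥ 0 ✓
(v): 0 ≥ -80 ✓
(vi): 0 ≥ -67 ✓

feasible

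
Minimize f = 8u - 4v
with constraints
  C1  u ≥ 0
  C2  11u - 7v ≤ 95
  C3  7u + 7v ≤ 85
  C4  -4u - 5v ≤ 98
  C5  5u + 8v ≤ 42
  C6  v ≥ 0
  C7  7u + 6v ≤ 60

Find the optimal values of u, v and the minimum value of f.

u = 0, v = 21/4, minimum f = -21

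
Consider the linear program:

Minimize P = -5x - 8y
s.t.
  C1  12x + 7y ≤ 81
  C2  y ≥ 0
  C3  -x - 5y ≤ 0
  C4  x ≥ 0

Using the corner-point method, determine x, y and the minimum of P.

x = 0, y = 81/7, minimum P = -648/7

The binding constraints are 12x + 7y = 81 and x = 0.
Solving simultaneously gives x = 0, y = 81/7.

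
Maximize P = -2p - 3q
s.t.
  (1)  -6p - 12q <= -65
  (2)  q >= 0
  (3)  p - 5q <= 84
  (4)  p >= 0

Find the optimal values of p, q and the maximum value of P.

The feasible region is unbounded (it extends along (0, 1), (5, 1)), but P strictly decreases along every unbounded feasible direction, so there is no improving ray and the maximum is attained at a vertex.

The optimum lies where -6p - 12q = -65 and p = 0.
Solving simultaneously gives p = 0, q = 65/12.

p = 0, q = 65/12, maximum P = -65/4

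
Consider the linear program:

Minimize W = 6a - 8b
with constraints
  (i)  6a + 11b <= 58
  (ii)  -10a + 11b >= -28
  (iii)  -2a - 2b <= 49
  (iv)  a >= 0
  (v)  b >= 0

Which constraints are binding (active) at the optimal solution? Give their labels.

(i) and (iv)

Feasible corners and W = 6a - 8b:
  (43/8, 103/44) → W = 595/44
  (0, 58/11) → W = -464/11
  (14/5, 0) → W = 84/5
  (0, 0) → W = 0

The minimum is at (0, 58/11). Substituting into each constraint, equality holds for (i) and (iv); the remaining constraints have slack.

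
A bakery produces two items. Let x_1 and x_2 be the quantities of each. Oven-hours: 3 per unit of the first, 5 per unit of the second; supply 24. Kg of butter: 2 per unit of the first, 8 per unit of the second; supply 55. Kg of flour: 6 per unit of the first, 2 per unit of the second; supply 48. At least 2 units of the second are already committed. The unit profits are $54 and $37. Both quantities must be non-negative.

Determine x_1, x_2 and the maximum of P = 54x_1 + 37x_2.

Vertices and P = 54x_1 + 37x_2:
  (0, 24/5) → P = 888/5
  (0, 2) → P = 74
  (14/3, 2) → P = 326

The binding constraints are 3x_1 + 5x_2 = 24 and x_2 = 2.
Solving simultaneously gives x_1 = 14/3, x_2 = 2.

x_1 = 14/3, x_2 = 2, maximum P = 326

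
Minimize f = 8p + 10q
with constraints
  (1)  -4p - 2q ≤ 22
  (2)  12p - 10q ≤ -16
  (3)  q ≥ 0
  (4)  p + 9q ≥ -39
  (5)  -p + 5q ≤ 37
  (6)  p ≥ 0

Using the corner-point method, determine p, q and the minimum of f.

Corner points and f = 8p + 10q:
  (29/5, 214/25) → f = 132
  (0, 8/5) → f = 16
  (0, 37/5) → f = 74

The optimum lies where 12p - 10q = -16 and p = 0.
Solving simultaneously gives p = 0, q = 8/5.

p = 0, q = 8/5, minimum f = 16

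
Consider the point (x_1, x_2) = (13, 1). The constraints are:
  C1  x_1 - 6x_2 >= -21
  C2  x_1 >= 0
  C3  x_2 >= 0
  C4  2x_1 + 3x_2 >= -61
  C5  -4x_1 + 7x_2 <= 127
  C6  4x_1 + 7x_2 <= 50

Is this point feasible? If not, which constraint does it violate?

Constraint C6: 4x_1 + 7x_2 = 59, which is not ≤ 50. All other constraints are satisfied.

not feasible — violates C6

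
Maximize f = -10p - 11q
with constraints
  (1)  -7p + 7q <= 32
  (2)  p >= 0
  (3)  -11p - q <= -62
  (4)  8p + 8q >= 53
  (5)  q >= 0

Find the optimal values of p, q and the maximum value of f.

Corner points and f = -10p - 11q:
  (67/14, 131/14) → f = -2111/14
  (443/80, 87/80) → f = -5387/80
  (53/8, 0) → f = -265/4
The feasible region is unbounded (it extends along (1, 1), (1, 0)), but f strictly decreases along every unbounded feasible direction, so there is no improving ray and the maximum is attained at a vertex.

p = 53/8, q = 0, maximum f = -265/4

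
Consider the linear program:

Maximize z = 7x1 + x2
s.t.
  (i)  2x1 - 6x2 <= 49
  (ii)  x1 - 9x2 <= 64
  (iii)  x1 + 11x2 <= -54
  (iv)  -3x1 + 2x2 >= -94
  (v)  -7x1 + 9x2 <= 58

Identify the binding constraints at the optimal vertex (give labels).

(i) and (iii)

Feasible corners and z = 7x1 + x2:
  (19/4, -79/12) → z = 80/3
  (215/28, -157/28) → z = 337/7
  (-61/3, -253/27) → z = -4096/27
  (-562/43, -160/43) → z = -4094/43

The maximum is at (215/28, -157/28). Substituting into each constraint, equality holds for (i) and (iii); the remaining constraints have slack.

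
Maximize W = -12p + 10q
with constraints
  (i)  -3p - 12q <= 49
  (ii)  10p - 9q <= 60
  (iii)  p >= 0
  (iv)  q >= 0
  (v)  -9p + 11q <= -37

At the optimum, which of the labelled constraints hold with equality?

Vertices and W = -12p + 10q:
  (6, 0) → W = -72
  (327/29, 170/29) → W = -2224/29
  (37/9, 0) → W = -148/3

The maximum is at (37/9, 0). Substituting into each constraint, equality holds for (iv) and (v); the remaining constraints have slack.

(iv) and (v)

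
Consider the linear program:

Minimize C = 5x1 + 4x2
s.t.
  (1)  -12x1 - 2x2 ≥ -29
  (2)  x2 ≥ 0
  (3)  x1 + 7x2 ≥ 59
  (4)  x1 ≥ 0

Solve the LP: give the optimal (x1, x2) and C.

Vertices and C = 5x1 + 4x2:
  (85/82, 679/82) → C = 3141/82
  (0, 29/2) → C = 58
  (0, 59/7) → C = 236/7

The optimum lies where x1 + 7x2 = 59 and x1 = 0.
Solving simultaneously gives x1 = 0, x2 = 59/7.

x1 = 0, x2 = 59/7, minimum C = 236/7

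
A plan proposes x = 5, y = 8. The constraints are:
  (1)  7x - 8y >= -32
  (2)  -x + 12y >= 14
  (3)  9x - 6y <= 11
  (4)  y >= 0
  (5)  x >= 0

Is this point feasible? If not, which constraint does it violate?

(1): -29 ≥ -32 ✓
(2): 91 ≥ 14 ✓
(3): -3 ≤ 11 ✓
(4): 8 ≥ 0 ✓
(5): 5 ≥ 0 ✓

feasible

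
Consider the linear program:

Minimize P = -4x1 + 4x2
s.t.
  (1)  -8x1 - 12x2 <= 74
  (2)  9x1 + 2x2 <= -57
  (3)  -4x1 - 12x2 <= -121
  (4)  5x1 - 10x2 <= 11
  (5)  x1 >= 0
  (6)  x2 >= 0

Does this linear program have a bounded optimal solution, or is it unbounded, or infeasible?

The boundaries -8x1 - 12x2 = 74 and -4x1 - 12x2 = -121 meet at (-195/4, 79/3), but that point violates x1 ≥ 0. Every candidate vertex is excluded by some other constraint, so the feasible region is empty.

infeasible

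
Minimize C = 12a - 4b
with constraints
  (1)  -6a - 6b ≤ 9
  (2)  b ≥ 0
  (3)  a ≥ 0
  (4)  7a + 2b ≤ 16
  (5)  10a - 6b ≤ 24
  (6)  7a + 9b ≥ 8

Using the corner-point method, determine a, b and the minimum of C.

Corner points and C = 12a - 4b:
  (16/7, 0) → C = 192/7
  (8/7, 0) → C = 96/7
  (0, 8) → C = -32
  (0, 8/9) → C = -32/9

a = 0, b = 8, minimum C = -32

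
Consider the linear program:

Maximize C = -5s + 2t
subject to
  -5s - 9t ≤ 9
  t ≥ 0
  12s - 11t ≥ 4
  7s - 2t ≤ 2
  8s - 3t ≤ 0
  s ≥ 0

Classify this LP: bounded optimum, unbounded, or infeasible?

The boundaries t = 0 and 8s - 3t = 0 meet at (0, 0), but that point violates 12s - 11t ≥ 4. Every candidate vertex is excluded by some other constraint, so the feasible region is empty.

infeasible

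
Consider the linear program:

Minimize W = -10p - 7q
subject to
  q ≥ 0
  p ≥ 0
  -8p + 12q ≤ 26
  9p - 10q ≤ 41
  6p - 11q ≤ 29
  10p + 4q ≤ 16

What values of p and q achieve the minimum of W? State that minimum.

p = 11/19, q = 97/38, minimum W = -899/38

The optimum lies where -8p + 12q = 26 and 10p + 4q = 16.
Solving simultaneously gives p = 11/19, q = 97/38.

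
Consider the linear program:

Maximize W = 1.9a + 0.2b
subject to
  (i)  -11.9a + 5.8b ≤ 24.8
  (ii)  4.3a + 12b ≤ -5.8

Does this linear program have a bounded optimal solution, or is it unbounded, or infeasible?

unbounded

From the feasible point (-16562/8387, 1881/8387), moving in the direction (12, -4.3) keeps every constraint satisfied while W increases without bound.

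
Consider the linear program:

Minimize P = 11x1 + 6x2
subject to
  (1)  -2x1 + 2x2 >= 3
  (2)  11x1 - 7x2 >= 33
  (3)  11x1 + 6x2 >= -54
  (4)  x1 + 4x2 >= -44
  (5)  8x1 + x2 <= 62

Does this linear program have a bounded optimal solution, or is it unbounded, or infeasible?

The boundaries -2x1 + 2x2 = 3 and 11x1 - 7x2 = 33 meet at (87/8, 99/8), but that point violates 8x1 + x2 ≤ 62. Every candidate vertex is excluded by some other constraint, so the feasible region is empty.

infeasible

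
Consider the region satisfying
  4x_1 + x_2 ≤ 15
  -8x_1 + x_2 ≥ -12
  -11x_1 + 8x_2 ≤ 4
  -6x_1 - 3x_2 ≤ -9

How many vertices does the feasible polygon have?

Of the 6 pairwise boundary intersections, those satisfying every inequality are:
  (100/53, 164/53)
  (3/2, 0)
  (20/27, 41/27)

3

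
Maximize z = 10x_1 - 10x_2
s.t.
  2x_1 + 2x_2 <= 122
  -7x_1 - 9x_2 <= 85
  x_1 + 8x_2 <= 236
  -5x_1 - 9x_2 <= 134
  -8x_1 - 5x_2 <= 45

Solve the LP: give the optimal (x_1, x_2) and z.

x_1 = 683/4, x_2 = -439/4, maximum z = 2805

Extreme points and z = 10x_1 - 10x_2:
  (36, 25) → z = 110
  (683/4, -439/4) → z = 2805
  (49/2, -57/2) → z = 530
  (20/37, -365/37) → z = 3850/37
  (-1540/59, 1933/59) → z = -34730/59

The optimum lies where 2x_1 + 2x_2 = 122 and -5x_1 - 9x_2 = 134.
Solving simultaneously gives x_1 = 683/4, x_2 = -439/4.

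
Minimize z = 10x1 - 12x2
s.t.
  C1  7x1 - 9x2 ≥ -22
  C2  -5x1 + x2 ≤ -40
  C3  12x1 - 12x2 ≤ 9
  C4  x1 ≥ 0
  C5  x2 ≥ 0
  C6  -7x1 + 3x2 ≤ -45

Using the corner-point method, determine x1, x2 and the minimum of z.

Corner points and z = 10x1 - 12x2:
  (115/8, 109/8) → z = -79/4
  (157/14, 67/6) → z = -153/7
  (171/16, 159/16) → z = -99/8

x1 = 157/14, x2 = 67/6, minimum z = -153/7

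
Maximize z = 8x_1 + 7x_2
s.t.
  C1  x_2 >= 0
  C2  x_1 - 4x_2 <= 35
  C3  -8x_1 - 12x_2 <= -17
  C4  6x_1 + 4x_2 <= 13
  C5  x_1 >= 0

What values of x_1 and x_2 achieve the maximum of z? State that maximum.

x_1 = 0, x_2 = 13/4, maximum z = 91/4

Feasible corners and z = 8x_1 + 7x_2:
  (17/8, 0) → z = 17
  (13/6, 0) → z = 52/3
  (0, 17/12) → z = 119/12
  (0, 13/4) → z = 91/4

The binding constraints are 6x_1 + 4x_2 = 13 and x_1 = 0.
Solving simultaneously gives x_1 = 0, x_2 = 13/4.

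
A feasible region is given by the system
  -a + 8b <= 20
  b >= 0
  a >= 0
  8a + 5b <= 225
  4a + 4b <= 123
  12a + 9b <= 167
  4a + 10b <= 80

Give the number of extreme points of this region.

5

Pairwise boundary intersections that survive every other constraint:
  (0, 5/2)
  (220/21, 80/21)
  (0, 0)
  (167/12, 0)
  (475/42, 73/21)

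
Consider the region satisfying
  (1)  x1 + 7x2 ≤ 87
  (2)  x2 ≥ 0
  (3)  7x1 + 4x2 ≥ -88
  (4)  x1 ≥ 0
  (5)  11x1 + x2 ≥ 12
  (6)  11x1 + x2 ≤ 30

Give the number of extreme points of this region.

The feasible vertices (each the meet of two boundaries and inside every other half-plane) are:
  (0, 87/7)
  (123/76, 927/76)
  (12/11, 0)
  (30/11, 0)
  (0, 12)

5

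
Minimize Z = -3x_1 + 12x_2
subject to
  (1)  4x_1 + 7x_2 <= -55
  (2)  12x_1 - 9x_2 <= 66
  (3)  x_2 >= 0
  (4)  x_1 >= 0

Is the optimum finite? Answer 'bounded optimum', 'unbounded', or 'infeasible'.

The boundaries 4x_1 + 7x_2 = -55 and x_2 = 0 meet at (-55/4, 0), but that point violates x_1 ≥ 0. Every candidate vertex is excluded by some other constraint, so the feasible region is empty.

infeasible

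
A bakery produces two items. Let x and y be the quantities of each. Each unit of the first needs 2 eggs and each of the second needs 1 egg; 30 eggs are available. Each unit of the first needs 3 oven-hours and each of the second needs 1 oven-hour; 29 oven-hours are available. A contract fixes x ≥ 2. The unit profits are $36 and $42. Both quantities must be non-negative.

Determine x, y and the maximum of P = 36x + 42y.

x = 2, y = 23, maximum P = 1038

Feasible corners and P = 36x + 42y:
  (29/3, 0) → P = 348
  (2, 0) → P = 72
  (2, 23) → P = 1038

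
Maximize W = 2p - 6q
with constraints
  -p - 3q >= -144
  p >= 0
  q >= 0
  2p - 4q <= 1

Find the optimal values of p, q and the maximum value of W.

Extreme points and W = 2p - 6q:
  (0, 48) → W = -288
  (579/10, 287/10) → W = -282/5
  (0, 0) → W = 0
  (1/2, 0) → W = 1

The binding constraints are q = 0 and 2p - 4q = 1.
Solving simultaneously gives p = 1/2, q = 0.

p = 1/2, q = 0, maximum W = 1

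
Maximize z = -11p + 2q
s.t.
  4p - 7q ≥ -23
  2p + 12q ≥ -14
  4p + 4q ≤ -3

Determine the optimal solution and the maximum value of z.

p = -187/31, q = -5/31, maximum z = 2047/31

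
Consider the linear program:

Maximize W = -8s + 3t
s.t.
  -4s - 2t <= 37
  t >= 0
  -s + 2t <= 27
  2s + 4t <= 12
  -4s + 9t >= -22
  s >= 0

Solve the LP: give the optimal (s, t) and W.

s = 0, t = 3, maximum W = 9

The binding constraints are 2s + 4t = 12 and s = 0.
Solving simultaneously gives s = 0, t = 3.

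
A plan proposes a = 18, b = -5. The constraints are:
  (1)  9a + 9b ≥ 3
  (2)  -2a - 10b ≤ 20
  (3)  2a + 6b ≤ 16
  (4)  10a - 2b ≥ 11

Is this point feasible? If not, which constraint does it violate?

feasible

(1): 117 ≥ 3 ✓
(2): 14 ≤ 20 ✓
(3): 6 ≤ 16 ✓
(4): 190 ≥ 11 ✓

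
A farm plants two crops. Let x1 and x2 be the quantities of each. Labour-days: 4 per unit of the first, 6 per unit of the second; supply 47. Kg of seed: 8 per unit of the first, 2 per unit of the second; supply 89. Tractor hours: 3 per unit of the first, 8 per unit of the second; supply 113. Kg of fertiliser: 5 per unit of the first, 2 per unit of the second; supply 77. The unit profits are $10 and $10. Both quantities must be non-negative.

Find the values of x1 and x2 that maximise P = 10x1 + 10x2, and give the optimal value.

x1 = 11, x2 = 1/2, maximum P = 115

Feasible corners and P = 10x1 + 10x2:
  (0, 0) → P = 0
  (0, 47/6) → P = 235/3
  (89/8, 0) → P = 445/4
  (11, 1/2) → P = 115

At the optimal vertex, 4x1 + 6x2 = 47 and 8x1 + 2x2 = 89.
Solving simultaneously gives x1 = 11, x2 = 1/2.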